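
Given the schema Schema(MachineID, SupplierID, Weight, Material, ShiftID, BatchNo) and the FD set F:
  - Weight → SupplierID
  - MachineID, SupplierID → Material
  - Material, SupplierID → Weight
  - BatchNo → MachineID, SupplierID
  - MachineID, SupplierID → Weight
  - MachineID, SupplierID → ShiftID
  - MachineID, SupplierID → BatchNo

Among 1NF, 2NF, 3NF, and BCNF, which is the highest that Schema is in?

Candidate keys: {BatchNo}, {MachineID, SupplierID}, {MachineID, Weight}. Prime attributes: {BatchNo, MachineID, SupplierID, Weight}.
Weight → SupplierID breaks BCNF: {Weight}⁺ = {SupplierID, Weight}, so {Weight} is not a superkey.
Its right-hand attributes {SupplierID} are all prime, as are those of every other non-superkey FD — the relation is in 3NF.

3NF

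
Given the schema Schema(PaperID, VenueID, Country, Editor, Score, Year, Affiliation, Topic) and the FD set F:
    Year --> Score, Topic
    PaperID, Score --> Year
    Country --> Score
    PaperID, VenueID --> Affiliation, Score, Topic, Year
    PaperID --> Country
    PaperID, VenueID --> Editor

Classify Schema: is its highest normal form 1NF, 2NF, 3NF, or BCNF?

1NF

Candidate key: {PaperID, VenueID}. Prime attributes: {PaperID, VenueID}.
Year --> Score, Topic: {Year}⁺ = {Score, Topic, Year}, which is not all of the attributes, so the left side is not a superkey — BCNF is violated.
Year --> Score, Topic has non-prime {Score, Topic} on the right and a non-superkey on the left, so 3NF fails.
Since {PaperID} ⊂ {PaperID, VenueID} and {PaperID}⁺ ⊇ {Country, Score, Topic, Year} with {Country, Score, Topic, Year} non-prime, there is a partial dependency; 2NF fails.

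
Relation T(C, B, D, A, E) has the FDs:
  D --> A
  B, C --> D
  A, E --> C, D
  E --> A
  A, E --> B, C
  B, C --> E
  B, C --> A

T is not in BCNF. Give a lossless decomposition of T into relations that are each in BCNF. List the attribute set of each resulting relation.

Candidate keys of the original relation: {B, C}, {E}.
{A, B, C, D, E}: {D} determines {A, D} here but is not a superkey — split on D --> A, giving {A, D} and {B, C, D, E}.
{A, D} has no BCNF violation.
{B, C, D, E} has no BCNF violation.

{A, D}; {B, C, D, E}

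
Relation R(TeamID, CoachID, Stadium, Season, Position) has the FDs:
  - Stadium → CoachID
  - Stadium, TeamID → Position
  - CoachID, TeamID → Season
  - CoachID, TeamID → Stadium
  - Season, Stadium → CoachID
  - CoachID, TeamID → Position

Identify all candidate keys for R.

No FD produces {TeamID}, so it must be in every candidate key.
Closure of {CoachID, TeamID} is {CoachID, Position, Season, Stadium, TeamID}, the whole schema; {CoachID, TeamID} is a candidate key.
Closure of {Stadium, TeamID} is {CoachID, Position, Season, Stadium, TeamID}, the whole schema; {Stadium, TeamID} is a candidate key.
No proper subset of any of these is a key, and no other minimal superkey exists.

{CoachID, TeamID}, {Stadium, TeamID}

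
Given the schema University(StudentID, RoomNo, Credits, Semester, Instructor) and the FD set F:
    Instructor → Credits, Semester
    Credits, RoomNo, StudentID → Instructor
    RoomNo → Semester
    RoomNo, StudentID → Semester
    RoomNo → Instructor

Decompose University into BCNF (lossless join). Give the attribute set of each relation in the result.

Candidate key of the original relation: {RoomNo, StudentID}.
Within {Credits, Instructor, RoomNo, Semester, StudentID}: {Instructor}⁺ ∩ {Credits, Instructor, RoomNo, Semester, StudentID} = {Credits, Instructor, Semester}, not the whole set, so Instructor → Credits, Semester violates BCNF; decompose into {Credits, Instructor, Semester} and {Instructor, RoomNo, StudentID}.
{Credits, Instructor, Semester}: every determinant is a superkey — BCNF.
Within {Instructor, RoomNo, StudentID}: {RoomNo}⁺ ∩ {Instructor, RoomNo, StudentID} = {Instructor, RoomNo}, not the whole set, so RoomNo → Instructor violates BCNF; decompose into {Instructor, RoomNo} and {RoomNo, StudentID}.
{Instructor, RoomNo}: every determinant is a superkey — BCNF.
{RoomNo, StudentID}: every determinant is a superkey — BCNF.

{Credits, Instructor, Semester}; {Instructor, RoomNo}; {RoomNo, StudentID}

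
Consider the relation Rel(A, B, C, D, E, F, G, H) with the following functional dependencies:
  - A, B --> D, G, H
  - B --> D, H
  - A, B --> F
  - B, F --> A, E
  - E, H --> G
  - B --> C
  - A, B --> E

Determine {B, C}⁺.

Start with {B, C}.
B --> D, H applies; add {D, H} → now {B, C, D, H}.
No further FD applies.

{B, C, D, H}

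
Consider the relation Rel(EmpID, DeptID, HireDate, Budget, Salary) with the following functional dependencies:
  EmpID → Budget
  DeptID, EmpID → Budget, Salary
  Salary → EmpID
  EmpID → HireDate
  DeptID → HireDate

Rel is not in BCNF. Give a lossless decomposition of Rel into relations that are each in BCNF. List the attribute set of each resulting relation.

{Budget, EmpID, HireDate}; {DeptID, Salary}; {EmpID, Salary}

Candidate keys of the original relation: {DeptID, EmpID}, {DeptID, Salary}.
In {Budget, DeptID, EmpID, HireDate, Salary}, {EmpID} is not a superkey ({EmpID}⁺ restricted to this set is {Budget, EmpID, HireDate}), so split on EmpID → Budget, HireDate into {Budget, EmpID, HireDate} and {DeptID, EmpID, Salary}.
{Budget, EmpID, HireDate} has no BCNF violation.
In {DeptID, EmpID, Salary}, {Salary} is not a superkey ({Salary}⁺ restricted to this set is {EmpID, Salary}), so split on Salary → EmpID into {EmpID, Salary} and {DeptID, Salary}.
{EmpID, Salary} has no BCNF violation.
{DeptID, Salary} has no BCNF violation.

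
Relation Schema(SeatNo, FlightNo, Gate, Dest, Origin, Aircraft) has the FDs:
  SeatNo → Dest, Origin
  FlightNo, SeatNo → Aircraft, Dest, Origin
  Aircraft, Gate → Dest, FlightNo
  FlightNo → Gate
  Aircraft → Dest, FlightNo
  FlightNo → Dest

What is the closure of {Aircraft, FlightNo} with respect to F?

Start with {Aircraft, FlightNo}.
FlightNo → Gate applies; add {Gate} → now {Aircraft, FlightNo, Gate}.
Aircraft → Dest, FlightNo applies; add {Dest} → now {Aircraft, Dest, FlightNo, Gate}.
No further FD applies.

{Aircraft, Dest, FlightNo, Gate}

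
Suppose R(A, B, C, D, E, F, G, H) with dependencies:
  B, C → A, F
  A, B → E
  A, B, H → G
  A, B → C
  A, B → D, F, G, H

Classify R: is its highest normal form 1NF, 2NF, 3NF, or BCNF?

BCNF

Candidate keys: {A, B}, {B, C}. Prime attributes: {A, B, C}.
The left-hand side of every FD is a superkey, so BCNF is satisfied.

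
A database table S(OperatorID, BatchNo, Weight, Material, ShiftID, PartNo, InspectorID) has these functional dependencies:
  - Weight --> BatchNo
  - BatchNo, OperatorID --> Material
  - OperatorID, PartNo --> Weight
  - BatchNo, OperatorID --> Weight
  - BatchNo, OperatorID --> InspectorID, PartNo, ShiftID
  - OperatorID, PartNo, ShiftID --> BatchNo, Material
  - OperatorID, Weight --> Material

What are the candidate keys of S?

No FD produces {OperatorID}, so it must be in every candidate key.
{BatchNo, OperatorID}⁺ = {BatchNo, InspectorID, Material, OperatorID, PartNo, ShiftID, Weight}, which is every attribute, so {BatchNo, OperatorID} is a candidate key.
{OperatorID, PartNo}⁺ = {BatchNo, InspectorID, Material, OperatorID, PartNo, ShiftID, Weight}, which is every attribute, so {OperatorID, PartNo} is a candidate key.
{OperatorID, Weight}⁺ = {BatchNo, InspectorID, Material, OperatorID, PartNo, ShiftID, Weight}, which is every attribute, so {OperatorID, Weight} is a candidate key.
Any other superkey properly contains one of these, so there are no further candidate keys.

{BatchNo, OperatorID}, {OperatorID, PartNo}, {OperatorID, Weight}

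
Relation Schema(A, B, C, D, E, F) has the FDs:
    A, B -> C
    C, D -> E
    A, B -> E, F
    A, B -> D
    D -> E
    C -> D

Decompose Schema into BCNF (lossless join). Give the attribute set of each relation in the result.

Candidate key of the original relation: {A, B}.
In {A, B, C, D, E, F}, {C, D} is not a superkey ({C, D}⁺ restricted to this set is {C, D, E}), so split on C, D -> E into {C, D, E} and {A, B, C, D, F}.
In {C, D, E}, {D} is not a superkey ({D}⁺ restricted to this set is {D, E}), so split on D -> E into {D, E} and {C, D}.
{D, E} is in BCNF.
{C, D} is in BCNF.
In {A, B, C, D, F}, {C} is not a superkey ({C}⁺ restricted to this set is {C, D}), so split on C -> D into {C, D} and {A, B, C, F}.
{C, D} is in BCNF.
{A, B, C, F} is in BCNF.

{A, B, C, F}; {C, D}; {D, E}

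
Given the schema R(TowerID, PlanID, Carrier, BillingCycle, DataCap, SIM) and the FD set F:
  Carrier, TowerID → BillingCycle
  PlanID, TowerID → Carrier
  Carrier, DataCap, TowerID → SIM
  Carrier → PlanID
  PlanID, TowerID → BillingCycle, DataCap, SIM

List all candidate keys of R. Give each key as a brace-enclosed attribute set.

{TowerID} never appears on the right of any FD, so every key must include it.
{Carrier, TowerID}⁺ = {BillingCycle, Carrier, DataCap, PlanID, SIM, TowerID} — all of the relation — so {Carrier, TowerID} is a candidate key.
{PlanID, TowerID}⁺ = {BillingCycle, Carrier, DataCap, PlanID, SIM, TowerID} — all of the relation — so {PlanID, TowerID} is a candidate key.
These are minimal and exhaustive — every other superkey contains one of them.

{Carrier, TowerID}, {PlanID, TowerID}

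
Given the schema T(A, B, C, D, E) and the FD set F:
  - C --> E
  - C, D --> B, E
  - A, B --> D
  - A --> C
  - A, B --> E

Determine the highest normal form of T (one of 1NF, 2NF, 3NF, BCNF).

1NF

Candidate keys: {A, B}, {A, D}. Prime attributes: {A, B, D}.
For C --> E we have {C}⁺ = {C, E}; {C} is not a superkey, so BCNF fails.
Because {E} is non-prime and the left side of C --> E is not a superkey, the relation is not in 3NF.
Since {A} ⊂ {A, B} and {A}⁺ ⊇ {C, E} with {C, E} non-prime, there is a partial dependency; 2NF fails.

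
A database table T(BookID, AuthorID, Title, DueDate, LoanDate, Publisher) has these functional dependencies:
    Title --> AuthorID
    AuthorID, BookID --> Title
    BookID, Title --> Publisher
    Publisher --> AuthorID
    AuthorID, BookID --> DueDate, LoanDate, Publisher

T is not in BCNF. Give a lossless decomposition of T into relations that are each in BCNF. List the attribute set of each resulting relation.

Candidate keys of the original relation: {AuthorID, BookID}, {BookID, Publisher}, {BookID, Title}.
{AuthorID, BookID, DueDate, LoanDate, Publisher, Title}: {Title} determines {AuthorID, Title} here but is not a superkey — split on Title --> AuthorID, giving {AuthorID, Title} and {BookID, DueDate, LoanDate, Publisher, Title}.
{AuthorID, Title} has no BCNF violation.
{BookID, DueDate, LoanDate, Publisher, Title} has no BCNF violation.

{AuthorID, Title}; {BookID, DueDate, LoanDate, Publisher, Title}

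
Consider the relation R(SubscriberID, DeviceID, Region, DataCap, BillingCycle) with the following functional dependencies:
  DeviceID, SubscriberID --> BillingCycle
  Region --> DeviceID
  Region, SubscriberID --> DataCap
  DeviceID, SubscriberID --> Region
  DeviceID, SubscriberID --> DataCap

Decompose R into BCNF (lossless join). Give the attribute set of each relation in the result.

Candidate keys of the original relation: {DeviceID, SubscriberID}, {Region, SubscriberID}.
Within {BillingCycle, DataCap, DeviceID, Region, SubscriberID}: {Region}⁺ ∩ {BillingCycle, DataCap, DeviceID, Region, SubscriberID} = {DeviceID, Region}, not the whole set, so Region --> DeviceID violates BCNF; decompose into {DeviceID, Region} and {BillingCycle, DataCap, Region, SubscriberID}.
{DeviceID, Region} is in BCNF.
{BillingCycle, DataCap, Region, SubscriberID} is in BCNF.

{BillingCycle, DataCap, Region, SubscriberID}; {DeviceID, Region}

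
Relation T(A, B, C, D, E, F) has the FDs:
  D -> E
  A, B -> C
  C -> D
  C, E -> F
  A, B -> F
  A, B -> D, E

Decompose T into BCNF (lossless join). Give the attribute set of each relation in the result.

{A, B, C}; {C, D, F}; {D, E}

Candidate key of the original relation: {A, B}.
Within {A, B, C, D, E, F}: {D}⁺ ∩ {A, B, C, D, E, F} = {D, E}, not the whole set, so D -> E violates BCNF; decompose into {D, E} and {A, B, C, D, F}.
{D, E}: every determinant is a superkey — BCNF.
Within {A, B, C, D, F}: {C}⁺ ∩ {A, B, C, D, F} = {C, D, F}, not the whole set, so C -> D, F violates BCNF; decompose into {C, D, F} and {A, B, C}.
{C, D, F}: every determinant is a superkey — BCNF.
{A, B, C}: every determinant is a superkey — BCNF.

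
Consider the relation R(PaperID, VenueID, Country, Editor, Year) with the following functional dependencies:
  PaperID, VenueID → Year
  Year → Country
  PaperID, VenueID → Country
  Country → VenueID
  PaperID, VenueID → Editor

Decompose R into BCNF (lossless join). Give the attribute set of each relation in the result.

{Country, VenueID}; {Country, Year}; {Editor, PaperID, Year}

Candidate keys of the original relation: {Country, PaperID}, {PaperID, VenueID}, {PaperID, Year}.
{Country, Editor, PaperID, VenueID, Year}: {Year} determines {Country, VenueID, Year} here but is not a superkey — split on Year → Country, VenueID, giving {Country, VenueID, Year} and {Editor, PaperID, Year}.
{Country, VenueID, Year}: {Country} determines {Country, VenueID} here but is not a superkey — split on Country → VenueID, giving {Country, VenueID} and {Country, Year}.
{Country, VenueID} has no BCNF violation.
{Country, Year} has no BCNF violation.
{Editor, PaperID, Year} has no BCNF violation.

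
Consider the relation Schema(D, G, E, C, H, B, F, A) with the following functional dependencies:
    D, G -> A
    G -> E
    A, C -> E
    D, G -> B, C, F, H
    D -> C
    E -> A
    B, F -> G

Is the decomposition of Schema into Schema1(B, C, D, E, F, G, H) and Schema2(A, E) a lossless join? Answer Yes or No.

Yes

Common attributes: {E}; their closure is {A, E}.
This includes all of Schema2, so the common attributes are a superkey of Schema2 — the join is lossless.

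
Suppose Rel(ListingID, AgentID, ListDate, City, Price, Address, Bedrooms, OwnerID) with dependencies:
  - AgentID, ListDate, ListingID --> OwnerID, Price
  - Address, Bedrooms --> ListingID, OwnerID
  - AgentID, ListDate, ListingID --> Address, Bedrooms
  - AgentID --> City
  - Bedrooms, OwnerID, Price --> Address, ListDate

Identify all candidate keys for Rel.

{Address, AgentID, Bedrooms, ListDate}, {Address, AgentID, Bedrooms, Price}, {AgentID, Bedrooms, OwnerID, Price}, {AgentID, ListDate, ListingID}

No FD produces {AgentID}, so it must be in every candidate key.
Closure of {AgentID, ListDate, ListingID} is {Address, AgentID, Bedrooms, City, ListDate, ListingID, OwnerID, Price}, the whole schema; {AgentID, ListDate, ListingID} is a candidate key.
Closure of {Address, AgentID, Bedrooms, ListDate} is {Address, AgentID, Bedrooms, City, ListDate, ListingID, OwnerID, Price}, the whole schema; {Address, AgentID, Bedrooms, ListDate} is a candidate key.
Closure of {Address, AgentID, Bedrooms, Price} is {Address, AgentID, Bedrooms, City, ListDate, ListingID, OwnerID, Price}, the whole schema; {Address, AgentID, Bedrooms, Price} is a candidate key.
Closure of {AgentID, Bedrooms, OwnerID, Price} is {Address, AgentID, Bedrooms, City, ListDate, ListingID, OwnerID, Price}, the whole schema; {AgentID, Bedrooms, OwnerID, Price} is a candidate key.
No proper subset of any of these is a key, and no other minimal superkey exists.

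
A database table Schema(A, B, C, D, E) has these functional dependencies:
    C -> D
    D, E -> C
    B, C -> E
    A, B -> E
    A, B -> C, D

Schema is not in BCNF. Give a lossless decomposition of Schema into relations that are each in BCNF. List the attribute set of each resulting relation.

{A, B, C}; {B, C, E}; {C, D}

Candidate key of the original relation: {A, B}.
Within {A, B, C, D, E}: {C}⁺ ∩ {A, B, C, D, E} = {C, D}, not the whole set, so C -> D violates BCNF; decompose into {C, D} and {A, B, C, E}.
{C, D} has no BCNF violation.
Within {A, B, C, E}: {B, C}⁺ ∩ {A, B, C, E} = {B, C, E}, not the whole set, so B, C -> E violates BCNF; decompose into {B, C, E} and {A, B, C}.
{B, C, E} has no BCNF violation.
{A, B, C} has no BCNF violation.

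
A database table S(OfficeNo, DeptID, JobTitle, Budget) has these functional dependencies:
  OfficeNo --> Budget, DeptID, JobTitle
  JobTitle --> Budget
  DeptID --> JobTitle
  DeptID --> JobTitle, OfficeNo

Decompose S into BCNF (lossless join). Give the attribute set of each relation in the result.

{Budget, JobTitle}; {DeptID, JobTitle, OfficeNo}

Candidate keys of the original relation: {DeptID}, {OfficeNo}.
In {Budget, DeptID, JobTitle, OfficeNo}, {JobTitle} is not a superkey ({JobTitle}⁺ restricted to this set is {Budget, JobTitle}), so split on JobTitle --> Budget into {Budget, JobTitle} and {DeptID, JobTitle, OfficeNo}.
{Budget, JobTitle} is in BCNF.
{DeptID, JobTitle, OfficeNo} is in BCNF.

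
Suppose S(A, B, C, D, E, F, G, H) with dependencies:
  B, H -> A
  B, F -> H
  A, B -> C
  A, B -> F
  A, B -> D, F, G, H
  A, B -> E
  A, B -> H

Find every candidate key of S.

{B} never appears on the right of any FD, so every key must include it.
{A, B}⁺ = {A, B, C, D, E, F, G, H} — all of the relation — so {A, B} is a candidate key.
{B, F}⁺ = {A, B, C, D, E, F, G, H} — all of the relation — so {B, F} is a candidate key.
{B, H}⁺ = {A, B, C, D, E, F, G, H} — all of the relation — so {B, H} is a candidate key.
These are minimal and exhaustive — every other superkey contains one of them.

{A, B}, {B, F}, {B, H}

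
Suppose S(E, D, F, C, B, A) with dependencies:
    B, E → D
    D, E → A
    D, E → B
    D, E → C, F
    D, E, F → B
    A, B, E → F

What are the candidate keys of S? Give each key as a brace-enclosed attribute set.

{E} never appears on the right of any FD, so every key must include it.
{B, E} is a candidate key since {B, E}⁺ = {A, B, C, D, E, F} covers every attribute.
{D, E} is a candidate key since {D, E}⁺ = {A, B, C, D, E, F} covers every attribute.
No proper subset of any of these is a key, and no other minimal superkey exists.

{B, E}, {D, E}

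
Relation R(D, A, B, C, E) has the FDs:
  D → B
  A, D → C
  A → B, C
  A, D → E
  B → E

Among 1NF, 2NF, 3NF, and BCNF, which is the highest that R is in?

Candidate key: {A, D}. Prime attributes: {A, D}.
D → B: {D}⁺ = {B, D, E}, which is not all of the attributes, so the left side is not a superkey — BCNF is violated.
Because {B} is non-prime and the left side of D → B is not a superkey, the relation is not in 3NF.
{A} is a proper subset of the key {A, D}, and {A}⁺ contains the non-prime attributes {B, C, E} — a partial dependency, so 2NF is violated.

1NF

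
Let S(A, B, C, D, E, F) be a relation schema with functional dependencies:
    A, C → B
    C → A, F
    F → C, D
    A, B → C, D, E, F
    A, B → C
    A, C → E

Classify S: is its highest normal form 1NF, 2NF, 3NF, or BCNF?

Candidate keys: {A, B}, {C}, {F}. Prime attributes: {A, B, C, F}.
Every FD has a superkey on the left, so the relation is in BCNF.

BCNF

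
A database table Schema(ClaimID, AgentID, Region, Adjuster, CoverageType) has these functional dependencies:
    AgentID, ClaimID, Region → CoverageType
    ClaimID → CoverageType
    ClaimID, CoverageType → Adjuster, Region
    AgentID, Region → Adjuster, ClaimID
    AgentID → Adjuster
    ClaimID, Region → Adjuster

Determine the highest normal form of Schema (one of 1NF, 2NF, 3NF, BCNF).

Candidate keys: {AgentID, ClaimID}, {AgentID, Region}. Prime attributes: {AgentID, ClaimID, Region}.
ClaimID → CoverageType breaks BCNF: {ClaimID}⁺ = {Adjuster, ClaimID, CoverageType, Region}, so {ClaimID} is not a superkey.
Because {CoverageType} is non-prime and the left side of ClaimID → CoverageType is not a superkey, the relation is not in 3NF.
{AgentID} is a proper subset of the key {AgentID, ClaimID}, and {AgentID}⁺ contains the non-prime attribute {Adjuster} — a partial dependency, so 2NF is violated.

1NF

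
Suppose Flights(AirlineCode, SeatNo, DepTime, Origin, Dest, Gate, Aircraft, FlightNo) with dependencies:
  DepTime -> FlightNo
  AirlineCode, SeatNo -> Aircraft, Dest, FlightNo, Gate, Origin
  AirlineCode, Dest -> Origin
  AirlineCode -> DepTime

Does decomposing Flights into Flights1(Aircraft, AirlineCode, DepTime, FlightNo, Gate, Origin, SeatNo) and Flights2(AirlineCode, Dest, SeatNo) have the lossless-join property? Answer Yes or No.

Flights1 ∩ Flights2 = {AirlineCode, SeatNo}; its closure under F is {Aircraft, AirlineCode, DepTime, Dest, FlightNo, Gate, Origin, SeatNo}.
Since Flights1 ⊆ {Aircraft, AirlineCode, DepTime, Dest, FlightNo, Gate, Origin, SeatNo}, the intersection is a superkey of Flights1; the decomposition is lossless.

Yes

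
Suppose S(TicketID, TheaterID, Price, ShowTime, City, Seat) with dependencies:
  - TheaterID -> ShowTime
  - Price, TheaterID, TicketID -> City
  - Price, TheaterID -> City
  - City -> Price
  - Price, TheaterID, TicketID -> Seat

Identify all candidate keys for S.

{City, TheaterID, TicketID}, {Price, TheaterID, TicketID}

Attributes never on any right-hand side: {TheaterID, TicketID} — every candidate key must contain all of them.
{City, TheaterID, TicketID}⁺ = {City, Price, Seat, ShowTime, TheaterID, TicketID} — all of the relation — so {City, TheaterID, TicketID} is a candidate key.
{Price, TheaterID, TicketID}⁺ = {City, Price, Seat, ShowTime, TheaterID, TicketID} — all of the relation — so {Price, TheaterID, TicketID} is a candidate key.
These are minimal and exhaustive — every other superkey contains one of them.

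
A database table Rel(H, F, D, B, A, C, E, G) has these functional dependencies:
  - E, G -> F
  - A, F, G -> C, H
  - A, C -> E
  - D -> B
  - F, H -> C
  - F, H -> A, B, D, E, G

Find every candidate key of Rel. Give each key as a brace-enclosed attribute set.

{F, H} is a candidate key since {F, H}⁺ = {A, B, C, D, E, F, G, H} covers every attribute.
{A, C, G} is a candidate key since {A, C, G}⁺ = {A, B, C, D, E, F, G, H} covers every attribute.
{A, E, G} is a candidate key since {A, E, G}⁺ = {A, B, C, D, E, F, G, H} covers every attribute.
{A, F, G} is a candidate key since {A, F, G}⁺ = {A, B, C, D, E, F, G, H} covers every attribute.
{E, G, H} is a candidate key since {E, G, H}⁺ = {A, B, C, D, E, F, G, H} covers every attribute.
No proper subset of any of these is a key, and no other minimal superkey exists.

{A, C, G}, {A, E, G}, {A, F, G}, {E, G, H}, {F, H}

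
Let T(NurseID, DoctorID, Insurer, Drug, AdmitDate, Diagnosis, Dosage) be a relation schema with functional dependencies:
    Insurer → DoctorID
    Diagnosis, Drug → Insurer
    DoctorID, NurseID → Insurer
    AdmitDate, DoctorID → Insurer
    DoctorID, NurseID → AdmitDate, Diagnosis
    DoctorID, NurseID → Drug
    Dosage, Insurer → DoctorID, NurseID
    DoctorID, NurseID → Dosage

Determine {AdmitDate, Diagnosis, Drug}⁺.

Start with {AdmitDate, Diagnosis, Drug}.
Diagnosis, Drug → Insurer applies; add {Insurer} → now {AdmitDate, Diagnosis, Drug, Insurer}.
Insurer → DoctorID applies; add {DoctorID} → now {AdmitDate, Diagnosis, DoctorID, Drug, Insurer}.
No further FD applies.

{AdmitDate, Diagnosis, DoctorID, Drug, Insurer}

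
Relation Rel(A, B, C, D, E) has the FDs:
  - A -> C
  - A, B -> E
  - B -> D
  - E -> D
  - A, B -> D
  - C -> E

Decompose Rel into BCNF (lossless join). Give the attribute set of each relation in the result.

Candidate key of the original relation: {A, B}.
In {A, B, C, D, E}, {A} is not a superkey ({A}⁺ restricted to this set is {A, C, D, E}), so split on A -> C, D, E into {A, C, D, E} and {A, B}.
In {A, C, D, E}, {E} is not a superkey ({E}⁺ restricted to this set is {D, E}), so split on E -> D into {D, E} and {A, C, E}.
{D, E}: every determinant is a superkey — BCNF.
In {A, C, E}, {C} is not a superkey ({C}⁺ restricted to this set is {C, E}), so split on C -> E into {C, E} and {A, C}.
{C, E}: every determinant is a superkey — BCNF.
{A, C}: every determinant is a superkey — BCNF.
{A, B}: every determinant is a superkey — BCNF.

{A, B}; {A, C}; {C, E}; {D, E}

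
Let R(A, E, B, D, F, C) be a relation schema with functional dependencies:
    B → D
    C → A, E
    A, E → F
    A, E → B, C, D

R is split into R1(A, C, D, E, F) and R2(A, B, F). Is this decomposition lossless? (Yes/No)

No

Common attributes: {A, F}; their closure is {A, F}.
Neither R1 nor R2 is contained in that closure, so the decomposition is lossy.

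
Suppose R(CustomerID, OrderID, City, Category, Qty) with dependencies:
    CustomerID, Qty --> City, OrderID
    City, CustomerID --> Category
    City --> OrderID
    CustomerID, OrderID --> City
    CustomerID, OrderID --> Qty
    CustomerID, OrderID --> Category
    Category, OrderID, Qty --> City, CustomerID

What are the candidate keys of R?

Closure of {City, CustomerID} is {Category, City, CustomerID, OrderID, Qty}, the whole schema; {City, CustomerID} is a candidate key.
Closure of {CustomerID, OrderID} is {Category, City, CustomerID, OrderID, Qty}, the whole schema; {CustomerID, OrderID} is a candidate key.
Closure of {CustomerID, Qty} is {Category, City, CustomerID, OrderID, Qty}, the whole schema; {CustomerID, Qty} is a candidate key.
Closure of {Category, City, Qty} is {Category, City, CustomerID, OrderID, Qty}, the whole schema; {Category, City, Qty} is a candidate key.
Closure of {Category, OrderID, Qty} is {Category, City, CustomerID, OrderID, Qty}, the whole schema; {Category, OrderID, Qty} is a candidate key.
These are minimal and exhaustive — every other superkey contains one of them.

{Category, City, Qty}, {Category, OrderID, Qty}, {City, CustomerID}, {CustomerID, OrderID}, {CustomerID, Qty}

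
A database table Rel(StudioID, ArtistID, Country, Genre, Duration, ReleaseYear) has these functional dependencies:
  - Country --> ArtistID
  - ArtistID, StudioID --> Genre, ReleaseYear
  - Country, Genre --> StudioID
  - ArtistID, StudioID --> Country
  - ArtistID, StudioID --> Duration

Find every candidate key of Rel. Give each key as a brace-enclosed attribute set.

{ArtistID, StudioID} is a candidate key since {ArtistID, StudioID}⁺ = {ArtistID, Country, Duration, Genre, ReleaseYear, StudioID} covers every attribute.
{Country, Genre} is a candidate key since {Country, Genre}⁺ = {ArtistID, Country, Duration, Genre, ReleaseYear, StudioID} covers every attribute.
{Country, StudioID} is a candidate key since {Country, StudioID}⁺ = {ArtistID, Country, Duration, Genre, ReleaseYear, StudioID} covers every attribute.
These are minimal and exhaustive — every other superkey contains one of them.

{ArtistID, StudioID}, {Country, Genre}, {Country, StudioID}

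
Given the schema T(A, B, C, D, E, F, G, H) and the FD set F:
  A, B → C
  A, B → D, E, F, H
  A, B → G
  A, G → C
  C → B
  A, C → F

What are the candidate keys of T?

{A, B}, {A, C}, {A, G}

No FD produces {A}, so it must be in every candidate key.
{A, B} is a candidate key since {A, B}⁺ = {A, B, C, D, E, F, G, H} covers every attribute.
{A, C} is a candidate key since {A, C}⁺ = {A, B, C, D, E, F, G, H} covers every attribute.
{A, G} is a candidate key since {A, G}⁺ = {A, B, C, D, E, F, G, H} covers every attribute.
No proper subset of any of these is a key, and no other minimal superkey exists.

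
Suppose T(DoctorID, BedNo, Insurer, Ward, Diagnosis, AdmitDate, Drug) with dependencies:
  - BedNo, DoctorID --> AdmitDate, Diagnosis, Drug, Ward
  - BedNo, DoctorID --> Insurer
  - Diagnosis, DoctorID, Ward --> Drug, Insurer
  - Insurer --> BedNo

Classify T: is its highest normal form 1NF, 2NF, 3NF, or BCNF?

3NF

Candidate keys: {BedNo, DoctorID}, {Diagnosis, DoctorID, Ward}, {DoctorID, Insurer}. Prime attributes: {BedNo, Diagnosis, DoctorID, Insurer, Ward}.
Insurer --> BedNo: {Insurer}⁺ = {BedNo, Insurer}, which is not all of the attributes, so the left side is not a superkey — BCNF is violated.
Since {BedNo} ⊆ prime attributes and every other non-superkey FD also has a prime right side, the schema is in 3NF.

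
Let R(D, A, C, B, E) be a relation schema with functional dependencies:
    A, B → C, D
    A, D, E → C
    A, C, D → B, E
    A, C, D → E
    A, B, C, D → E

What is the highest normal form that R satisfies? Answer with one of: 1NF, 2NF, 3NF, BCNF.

BCNF

Candidate keys: {A, B}, {A, C, D}, {A, D, E}. Prime attributes: {A, B, C, D, E}.
Each dependency's left side is a superkey — BCNF holds.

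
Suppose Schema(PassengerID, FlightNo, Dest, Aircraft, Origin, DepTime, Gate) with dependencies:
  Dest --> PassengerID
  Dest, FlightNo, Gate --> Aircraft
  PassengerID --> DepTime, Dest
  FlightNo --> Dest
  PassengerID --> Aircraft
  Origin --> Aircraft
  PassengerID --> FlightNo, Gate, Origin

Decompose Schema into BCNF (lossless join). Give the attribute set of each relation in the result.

Candidate keys of the original relation: {Dest}, {FlightNo}, {PassengerID}.
{Aircraft, DepTime, Dest, FlightNo, Gate, Origin, PassengerID}: {Origin} determines {Aircraft, Origin} here but is not a superkey — split on Origin --> Aircraft, giving {Aircraft, Origin} and {DepTime, Dest, FlightNo, Gate, Origin, PassengerID}.
{Aircraft, Origin}: every determinant is a superkey — BCNF.
{DepTime, Dest, FlightNo, Gate, Origin, PassengerID}: every determinant is a superkey — BCNF.

{Aircraft, Origin}; {DepTime, Dest, FlightNo, Gate, Origin, PassengerID}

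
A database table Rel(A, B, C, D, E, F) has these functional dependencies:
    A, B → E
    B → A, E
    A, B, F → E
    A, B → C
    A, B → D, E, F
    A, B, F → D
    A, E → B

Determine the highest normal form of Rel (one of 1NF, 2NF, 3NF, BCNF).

Candidate keys: {A, E}, {B}. Prime attributes: {A, B, E}.
Each dependency's left side is a superkey — BCNF holds.

BCNF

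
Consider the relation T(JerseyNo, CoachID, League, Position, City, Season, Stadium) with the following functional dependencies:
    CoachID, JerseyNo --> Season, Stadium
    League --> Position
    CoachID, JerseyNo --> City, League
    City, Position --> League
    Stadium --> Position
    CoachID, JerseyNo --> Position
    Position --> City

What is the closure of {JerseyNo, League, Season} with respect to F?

{City, JerseyNo, League, Position, Season}

Start with {JerseyNo, League, Season}.
League --> Position applies; add {Position} → now {JerseyNo, League, Position, Season}.
Position --> City applies; add {City} → now {City, JerseyNo, League, Position, Season}.
No further FD applies.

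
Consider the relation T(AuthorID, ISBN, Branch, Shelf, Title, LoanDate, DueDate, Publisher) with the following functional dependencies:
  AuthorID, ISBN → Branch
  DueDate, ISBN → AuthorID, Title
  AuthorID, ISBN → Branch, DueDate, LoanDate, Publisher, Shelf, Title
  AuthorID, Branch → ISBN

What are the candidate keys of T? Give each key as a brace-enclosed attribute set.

{AuthorID, Branch}, {AuthorID, ISBN}, {DueDate, ISBN}

{AuthorID, Branch}⁺ = {AuthorID, Branch, DueDate, ISBN, LoanDate, Publisher, Shelf, Title} — all of the relation — so {AuthorID, Branch} is a candidate key.
{AuthorID, ISBN}⁺ = {AuthorID, Branch, DueDate, ISBN, LoanDate, Publisher, Shelf, Title} — all of the relation — so {AuthorID, ISBN} is a candidate key.
{DueDate, ISBN}⁺ = {AuthorID, Branch, DueDate, ISBN, LoanDate, Publisher, Shelf, Title} — all of the relation — so {DueDate, ISBN} is a candidate key.
Any other superkey properly contains one of these, so there are no further candidate keys.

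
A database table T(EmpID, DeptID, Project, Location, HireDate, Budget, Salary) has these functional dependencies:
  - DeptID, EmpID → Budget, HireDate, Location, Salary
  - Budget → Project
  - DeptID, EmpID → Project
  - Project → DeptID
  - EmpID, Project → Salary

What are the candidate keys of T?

No FD produces {EmpID}, so it must be in every candidate key.
{Budget, EmpID}⁺ = {Budget, DeptID, EmpID, HireDate, Location, Project, Salary}, which is every attribute, so {Budget, EmpID} is a candidate key.
{DeptID, EmpID}⁺ = {Budget, DeptID, EmpID, HireDate, Location, Project, Salary}, which is every attribute, so {DeptID, EmpID} is a candidate key.
{EmpID, Project}⁺ = {Budget, DeptID, EmpID, HireDate, Location, Project, Salary}, which is every attribute, so {EmpID, Project} is a candidate key.
These are minimal and exhaustive — every other superkey contains one of them.

{Budget, EmpID}, {DeptID, EmpID}, {EmpID, Project}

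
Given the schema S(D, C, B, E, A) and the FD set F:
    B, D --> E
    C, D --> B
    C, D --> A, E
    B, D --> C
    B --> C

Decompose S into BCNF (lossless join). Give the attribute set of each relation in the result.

Candidate keys of the original relation: {B, D}, {C, D}.
Within {A, B, C, D, E}: {B}⁺ ∩ {A, B, C, D, E} = {B, C}, not the whole set, so B --> C violates BCNF; decompose into {B, C} and {A, B, D, E}.
{B, C}: every determinant is a superkey — BCNF.
{A, B, D, E}: every determinant is a superkey — BCNF.

{A, B, D, E}; {B, C}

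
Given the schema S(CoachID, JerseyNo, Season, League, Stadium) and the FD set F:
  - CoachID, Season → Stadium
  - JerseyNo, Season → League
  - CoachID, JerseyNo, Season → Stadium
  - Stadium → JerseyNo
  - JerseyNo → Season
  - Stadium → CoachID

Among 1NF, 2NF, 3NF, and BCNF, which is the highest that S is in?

Candidate keys: {CoachID, JerseyNo}, {CoachID, Season}, {Stadium}. Prime attributes: {CoachID, JerseyNo, Season, Stadium}.
JerseyNo, Season → League: {JerseyNo, Season}⁺ = {JerseyNo, League, Season}, which is not all of the attributes, so the left side is not a superkey — BCNF is violated.
JerseyNo, Season → League determines the non-prime attribute {League} from a non-superkey — 3NF is violated.
{JerseyNo} is a proper subset of the key {CoachID, JerseyNo}, and {JerseyNo}⁺ contains the non-prime attribute {League} — a partial dependency, so 2NF is violated.

1NF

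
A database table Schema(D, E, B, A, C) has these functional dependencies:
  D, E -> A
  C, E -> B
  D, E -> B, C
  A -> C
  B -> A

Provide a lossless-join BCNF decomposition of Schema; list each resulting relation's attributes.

Candidate key of the original relation: {D, E}.
{A, B, C, D, E}: {C, E} determines {A, B, C, E} here but is not a superkey — split on C, E -> A, B, giving {A, B, C, E} and {C, D, E}.
{A, B, C, E}: {A} determines {A, C} here but is not a superkey — split on A -> C, giving {A, C} and {A, B, E}.
{A, C} has no BCNF violation.
{A, B, E}: {B} determines {A, B} here but is not a superkey — split on B -> A, giving {A, B} and {B, E}.
{A, B} has no BCNF violation.
{B, E} has no BCNF violation.
{C, D, E} has no BCNF violation.

{A, B}; {A, C}; {B, E}; {C, D, E}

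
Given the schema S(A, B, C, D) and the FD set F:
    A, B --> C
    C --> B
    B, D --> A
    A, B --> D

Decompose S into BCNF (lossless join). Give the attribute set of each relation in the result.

{A, C, D}; {B, C}

Candidate keys of the original relation: {A, B}, {A, C}, {B, D}, {C, D}.
{A, B, C, D}: {C} determines {B, C} here but is not a superkey — split on C --> B, giving {B, C} and {A, C, D}.
{B, C} is in BCNF.
{A, C, D} is in BCNF.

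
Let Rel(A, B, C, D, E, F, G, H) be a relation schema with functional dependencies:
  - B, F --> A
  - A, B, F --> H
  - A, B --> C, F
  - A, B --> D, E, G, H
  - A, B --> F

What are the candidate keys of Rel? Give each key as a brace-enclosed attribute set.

{A, B}, {B, F}

Attributes never on any right-hand side: {B} — every candidate key must contain it.
Closure of {A, B} is {A, B, C, D, E, F, G, H}, the whole schema; {A, B} is a candidate key.
Closure of {B, F} is {A, B, C, D, E, F, G, H}, the whole schema; {B, F} is a candidate key.
Any other superkey properly contains one of these, so there are no further candidate keys.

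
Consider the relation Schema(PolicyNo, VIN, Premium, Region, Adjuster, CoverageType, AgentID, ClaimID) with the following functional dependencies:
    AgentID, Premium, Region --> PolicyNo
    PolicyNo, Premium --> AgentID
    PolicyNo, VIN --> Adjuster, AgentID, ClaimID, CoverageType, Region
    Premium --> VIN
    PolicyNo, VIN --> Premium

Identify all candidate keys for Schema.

{AgentID, Premium, Region}, {PolicyNo, Premium}, {PolicyNo, VIN}

Closure of {PolicyNo, Premium} is {Adjuster, AgentID, ClaimID, CoverageType, PolicyNo, Premium, Region, VIN}, the whole schema; {PolicyNo, Premium} is a candidate key.
Closure of {PolicyNo, VIN} is {Adjuster, AgentID, ClaimID, CoverageType, PolicyNo, Premium, Region, VIN}, the whole schema; {PolicyNo, VIN} is a candidate key.
Closure of {AgentID, Premium, Region} is {Adjuster, AgentID, ClaimID, CoverageType, PolicyNo, Premium, Region, VIN}, the whole schema; {AgentID, Premium, Region} is a candidate key.
These are minimal and exhaustive — every other superkey contains one of them.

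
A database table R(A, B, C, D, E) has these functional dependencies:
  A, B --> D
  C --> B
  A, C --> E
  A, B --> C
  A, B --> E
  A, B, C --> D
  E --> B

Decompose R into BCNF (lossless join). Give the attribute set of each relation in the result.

Candidate keys of the original relation: {A, B}, {A, C}, {A, E}.
In {A, B, C, D, E}, {C} is not a superkey ({C}⁺ restricted to this set is {B, C}), so split on C --> B into {B, C} and {A, C, D, E}.
{B, C} is in BCNF.
{A, C, D, E} is in BCNF.

{A, C, D, E}; {B, C}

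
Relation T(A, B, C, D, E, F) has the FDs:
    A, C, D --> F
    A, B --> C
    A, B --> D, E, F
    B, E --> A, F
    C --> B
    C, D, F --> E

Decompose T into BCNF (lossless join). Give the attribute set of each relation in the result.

{A, C, D, E, F}; {B, C}

Candidate keys of the original relation: {A, B}, {A, C}, {B, E}, {C, D, F}, {C, E}.
{A, B, C, D, E, F}: {C} determines {B, C} here but is not a superkey — split on C --> B, giving {B, C} and {A, C, D, E, F}.
{B, C} is in BCNF.
{A, C, D, E, F} is in BCNF.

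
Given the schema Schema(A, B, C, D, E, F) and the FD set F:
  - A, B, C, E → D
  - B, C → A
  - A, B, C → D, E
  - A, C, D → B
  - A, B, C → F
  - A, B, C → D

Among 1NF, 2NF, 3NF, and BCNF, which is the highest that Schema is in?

Candidate keys: {A, C, D}, {B, C}. Prime attributes: {A, B, C, D}.
Every FD has a superkey on the left, so the relation is in BCNF.

BCNF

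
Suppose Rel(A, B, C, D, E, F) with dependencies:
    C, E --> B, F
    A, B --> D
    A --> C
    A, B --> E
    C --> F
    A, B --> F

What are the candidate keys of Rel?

{A} never appears on the right of any FD, so every key must include it.
{A, B}⁺ = {A, B, C, D, E, F}, which is every attribute, so {A, B} is a candidate key.
{A, E}⁺ = {A, B, C, D, E, F}, which is every attribute, so {A, E} is a candidate key.
These are minimal and exhaustive — every other superkey contains one of them.

{A, B}, {A, E}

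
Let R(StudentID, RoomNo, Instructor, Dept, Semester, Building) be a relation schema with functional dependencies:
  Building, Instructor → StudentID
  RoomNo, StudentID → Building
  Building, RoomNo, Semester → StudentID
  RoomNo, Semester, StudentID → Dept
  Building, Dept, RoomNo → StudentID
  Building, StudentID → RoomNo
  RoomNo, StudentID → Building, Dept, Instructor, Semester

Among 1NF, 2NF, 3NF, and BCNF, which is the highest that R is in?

BCNF

Candidate keys: {Building, Dept, RoomNo}, {Building, Instructor}, {Building, RoomNo, Semester}, {Building, StudentID}, {RoomNo, StudentID}. Prime attributes: {Building, Dept, Instructor, RoomNo, Semester, StudentID}.
The left-hand side of every FD is a superkey, so BCNF is satisfied.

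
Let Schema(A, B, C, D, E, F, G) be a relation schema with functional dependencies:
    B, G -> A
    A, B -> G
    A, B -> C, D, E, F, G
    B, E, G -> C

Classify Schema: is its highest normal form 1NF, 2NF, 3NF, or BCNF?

BCNF

Candidate keys: {A, B}, {B, G}. Prime attributes: {A, B, G}.
Every FD has a superkey on the left, so the relation is in BCNF.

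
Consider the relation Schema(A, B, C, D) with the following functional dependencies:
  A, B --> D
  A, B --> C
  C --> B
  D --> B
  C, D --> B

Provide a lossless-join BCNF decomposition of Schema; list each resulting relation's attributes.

{A, C, D}; {B, C}

Candidate keys of the original relation: {A, B}, {A, C}, {A, D}.
{A, B, C, D}: {C} determines {B, C} here but is not a superkey — split on C --> B, giving {B, C} and {A, C, D}.
{B, C}: every determinant is a superkey — BCNF.
{A, C, D}: every determinant is a superkey — BCNF.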